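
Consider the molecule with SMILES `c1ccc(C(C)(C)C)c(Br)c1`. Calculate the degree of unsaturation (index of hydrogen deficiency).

Atom tally by fragment:
  benzene ring core → C:6 H:6
  (− 2 ring H displaced by substituents)
  + C(CH3)3 → C:4 H:9
  + Br → Br:1
Element totals:
  C: 10
  H: 13
  Br: 1
Molecular formula: C10H13Br.
DoU = (2C + 2 + N − H − X) / 2 = (2·10 + 2 + 0 − 13 − 1) / 2 = 4.

4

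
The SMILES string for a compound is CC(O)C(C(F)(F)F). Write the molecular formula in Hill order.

C4H7F3O

Atom tally by fragment:
  CH3 → C:1 H:3
  CH(OH) → C:1 H:2 O:1
  CH2CF3 → C:2 H:2 F:3
Element totals:
  C: 4
  H: 7
  F: 3
  O: 1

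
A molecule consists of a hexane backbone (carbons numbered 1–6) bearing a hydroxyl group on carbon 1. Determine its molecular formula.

Atom tally by fragment:
  HOCH2 → C:1 H:3 O:1
  CH2 → C:1 H:2
  CH2 → C:1 H:2
  CH2 → C:1 H:2
  CH2 → C:1 H:2
  CH3 → C:1 H:3
Element totals:
  C: 6
  H: 14
  O: 1

C6H14O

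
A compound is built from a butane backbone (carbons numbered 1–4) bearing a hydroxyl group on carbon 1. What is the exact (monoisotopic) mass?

Atom tally by fragment:
  HOCH2 → C:1 H:3 O:1
  CH2 → C:1 H:2
  CH2 → C:1 H:2
  CH3 → C:1 H:3
Element totals:
  C: 4
  H: 10
  O: 1
Molecular formula: C4H10O.
  M = 4(12.0) + 10(1.007825) + 15.994915
    = 48.000000 + 10.078250 + 15.994915 = 74.073165

74.0732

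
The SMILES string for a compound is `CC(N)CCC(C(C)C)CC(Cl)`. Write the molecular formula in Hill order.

C10H22ClN

Atom tally by fragment:
  CH3 → C:1 H:3
  CH(NH2) → C:1 H:3 N:1
  CH2 → C:1 H:2
  CH2 → C:1 H:2
  CH(CH(CH3)2) → C:4 H:8
  CH2 → C:1 H:2
  CH2Cl → C:1 H:2 Cl:1
Element totals:
  C: 10
  H: 22
  Cl: 1
  N: 1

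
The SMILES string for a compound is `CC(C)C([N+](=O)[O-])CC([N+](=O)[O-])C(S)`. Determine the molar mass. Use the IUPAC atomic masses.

222.26 g/mol

Atom tally by fragment:
  CH3 → C:1 H:3
  CH(CH3) → C:2 H:4
  CH(NO2) → C:1 H:1 N:1 O:2
  CH2 → C:1 H:2
  CH(NO2) → C:1 H:1 N:1 O:2
  CH2SH → C:1 H:3 S:1
Element totals:
  C: 7
  H: 14
  N: 2
  O: 4
  S: 1
Molecular formula: C7H14N2O4S.
  M = 7(12.011) + 14(1.008) + 2(14.007) + 4(15.999) + 32.06
    = 84.077 + 14.112 + 28.014 + 63.996 + 32.060 = 222.259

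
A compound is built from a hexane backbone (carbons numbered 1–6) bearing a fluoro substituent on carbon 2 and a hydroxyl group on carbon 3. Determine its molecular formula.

C6H13FO

Atom tally by fragment:
  CH3 → C:1 H:3
  CH(F) → C:1 H:1 F:1
  CH(OH) → C:1 H:2 O:1
  CH2 → C:1 H:2
  CH2 → C:1 H:2
  CH3 → C:1 H:3
Element totals:
  C: 6
  H: 13
  F: 1
  O: 1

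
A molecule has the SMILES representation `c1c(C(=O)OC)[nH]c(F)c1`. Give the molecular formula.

Atom tally by fragment:
  pyrrole ring core → C:4 H:5 N:1
  (− 2 ring H displaced by substituents)
  + COOCH3 → C:2 H:3 O:2
  + F → F:1
Element totals:
  C: 6
  H: 6
  F: 1
  N: 1
  O: 2

C6H6FNO2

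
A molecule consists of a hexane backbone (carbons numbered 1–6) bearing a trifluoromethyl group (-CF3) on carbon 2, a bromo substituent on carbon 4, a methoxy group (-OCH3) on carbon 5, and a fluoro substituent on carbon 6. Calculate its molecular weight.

Atom tally by fragment:
  CH3 → C:1 H:3
  CH(CF3) → C:2 H:1 F:3
  CH2 → C:1 H:2
  CH(Br) → C:1 H:1 Br:1
  CH(OCH3) → C:2 H:4 O:1
  CH2F → C:1 H:2 F:1
Element totals:
  C: 8
  H: 13
  Br: 1
  F: 4
  O: 1
Molecular formula: C8H13BrF4O.
  M = 8(12.011) + 13(1.008) + 79.904 + 4(18.998) + 15.999
    = 96.088 + 13.104 + 79.904 + 75.992 + 15.999 = 281.087

281.09 g/mol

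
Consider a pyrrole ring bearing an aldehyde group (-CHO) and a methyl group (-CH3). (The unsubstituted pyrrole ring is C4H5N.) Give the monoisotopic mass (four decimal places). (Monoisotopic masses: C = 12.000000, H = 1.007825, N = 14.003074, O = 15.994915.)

109.0528

Atom tally by fragment:
  pyrrole ring core → C:4 H:5 N:1
  (− 2 ring H displaced by substituents)
  + CHO → C:1 H:1 O:1
  + CH3 → C:1 H:3
Element totals:
  C: 6
  H: 7
  N: 1
  O: 1
Molecular formula: C6H7NO.
  M = 6(12.0) + 7(1.007825) + 14.003074 + 15.994915
    = 72.000000 + 7.054775 + 14.003074 + 15.994915 = 109.052764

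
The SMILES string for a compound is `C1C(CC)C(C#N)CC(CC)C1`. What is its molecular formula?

Atom tally by fragment:
  cyclohexane ring core → C:6 H:12
  (− 3 ring H displaced by substituents)
  + C2H5 → C:2 H:5
  + CN → C:1 N:1
  + C2H5 → C:2 H:5
Element totals:
  C: 11
  H: 19
  N: 1

C11H19N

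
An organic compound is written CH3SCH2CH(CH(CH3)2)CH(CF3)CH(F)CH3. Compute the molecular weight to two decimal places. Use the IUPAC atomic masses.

Atom tally by fragment:
  CH3SCH2 → C:2 H:5 S:1
  CH(CH(CH3)2) → C:4 H:8
  CH(CF3) → C:2 H:1 F:3
  CH(F) → C:1 H:1 F:1
  CH3 → C:1 H:3
Element totals:
  C: 10
  H: 18
  F: 4
  S: 1
Molecular formula: C10H18F4S.
  M = 10(12.011) + 18(1.008) + 4(18.998) + 32.06
    = 120.110 + 18.144 + 75.992 + 32.060 = 246.306

246.31 g/mol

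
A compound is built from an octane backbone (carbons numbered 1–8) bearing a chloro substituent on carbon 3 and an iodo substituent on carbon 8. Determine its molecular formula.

Atom tally by fragment:
  CH3 → C:1 H:3
  CH2 → C:1 H:2
  CH(Cl) → C:1 H:1 Cl:1
  CH2 → C:1 H:2
  CH2 → C:1 H:2
  CH2 → C:1 H:2
  CH2 → C:1 H:2
  CH2I → C:1 H:2 I:1
Element totals:
  C: 8
  H: 16
  Cl: 1
  I: 1

C8H16ClI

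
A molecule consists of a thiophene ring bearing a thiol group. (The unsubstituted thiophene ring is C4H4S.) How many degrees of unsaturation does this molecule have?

3

Atom tally by fragment:
  thiophene ring core → C:4 H:4 S:1
  (− 1 ring H displaced by substituents)
  + SH → S:1 H:1
Element totals:
  C: 4
  H: 4
  S: 2
Molecular formula: C4H4S2.
DoU = (2C + 2 + N − H − X) / 2 = (2·4 + 2 + 0 − 4 − 0) / 2 = 3.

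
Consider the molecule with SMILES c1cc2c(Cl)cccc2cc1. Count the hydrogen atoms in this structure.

Atom tally by fragment:
  naphthalene ring system core → C:10 H:8
  (− 1 ring H displaced by substituents)
  + Cl → Cl:1
Element totals:
  C: 10
  H: 7
  Cl: 1

7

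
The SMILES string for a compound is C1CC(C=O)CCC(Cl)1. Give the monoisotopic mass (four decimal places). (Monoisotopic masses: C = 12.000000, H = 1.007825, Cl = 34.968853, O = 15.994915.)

146.0498

Atom tally by fragment:
  cyclohexane ring core → C:6 H:12
  (− 2 ring H displaced by substituents)
  + CHO → C:1 H:1 O:1
  + Cl → Cl:1
Element totals:
  C: 7
  H: 11
  Cl: 1
  O: 1
Molecular formula: C7H11ClO.
  M = 7(12.0) + 11(1.007825) + 34.968853 + 15.994915
    = 84.000000 + 11.086075 + 34.968853 + 15.994915 = 146.049843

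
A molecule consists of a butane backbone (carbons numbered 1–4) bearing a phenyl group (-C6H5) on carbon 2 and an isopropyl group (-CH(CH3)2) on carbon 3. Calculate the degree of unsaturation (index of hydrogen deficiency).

Atom tally by fragment:
  CH3 → C:1 H:3
  CH(C6H5) → C:7 H:6
  CH(CH(CH3)2) → C:4 H:8
  CH3 → C:1 H:3
Element totals:
  C: 13
  H: 20
Molecular formula: C13H20.
DoU = (2C + 2 + N − H − X) / 2 = (2·13 + 2 + 0 − 20 − 0) / 2 = 4.

4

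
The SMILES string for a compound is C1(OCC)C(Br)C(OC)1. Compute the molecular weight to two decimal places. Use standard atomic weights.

195.06 g/mol

Atom tally by fragment:
  cyclopropane ring core → C:3 H:6
  (− 3 ring H displaced by substituents)
  + OC2H5 → C:2 H:5 O:1
  + Br → Br:1
  + OCH3 → C:1 H:3 O:1
Element totals:
  C: 6
  H: 11
  Br: 1
  O: 2
Molecular formula: C6H11BrO2.
  M = 6(12.011) + 11(1.008) + 79.904 + 2(15.999)
    = 72.066 + 11.088 + 79.904 + 31.998 = 195.056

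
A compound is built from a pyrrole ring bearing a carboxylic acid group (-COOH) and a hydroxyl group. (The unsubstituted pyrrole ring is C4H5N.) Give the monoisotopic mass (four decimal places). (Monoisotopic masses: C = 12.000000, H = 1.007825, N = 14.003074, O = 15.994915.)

Atom tally by fragment:
  pyrrole ring core → C:4 H:5 N:1
  (− 2 ring H displaced by substituents)
  + COOH → C:1 H:1 O:2
  + OH → O:1 H:1
Element totals:
  C: 5
  H: 5
  N: 1
  O: 3
Molecular formula: C5H5NO3.
  M = 5(12.0) + 5(1.007825) + 14.003074 + 3(15.994915)
    = 60.000000 + 5.039125 + 14.003074 + 47.984745 = 127.026944

127.0269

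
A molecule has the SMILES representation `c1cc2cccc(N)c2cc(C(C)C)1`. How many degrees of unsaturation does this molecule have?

7

Atom tally by fragment:
  naphthalene ring system core → C:10 H:8
  (− 2 ring H displaced by substituents)
  + NH2 → N:1 H:2
  + CH(CH3)2 → C:3 H:7
Element totals:
  C: 13
  H: 15
  N: 1
Molecular formula: C13H15N.
DoU = (2C + 2 + N − H − X) / 2 = (2·13 + 2 + 1 − 15 − 0) / 2 = 7.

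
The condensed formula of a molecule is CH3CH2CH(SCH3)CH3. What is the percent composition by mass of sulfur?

Atom tally by fragment:
  CH3 → C:1 H:3
  CH2 → C:1 H:2
  CH(SCH3) → C:2 H:4 S:1
  CH3 → C:1 H:3
Element totals:
  C: 5
  H: 12
  S: 1
Molecular formula: C5H12S.
Molar mass = 104.211 g/mol.
Mass from S: 1 × 32.06 = 32.060 g/mol.
%S = 32.060 / 104.211 × 100 = 30.76%.

30.76%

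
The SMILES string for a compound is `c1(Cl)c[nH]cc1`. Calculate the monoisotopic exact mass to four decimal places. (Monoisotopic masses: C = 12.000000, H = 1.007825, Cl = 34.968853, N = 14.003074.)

101.0032

Atom tally by fragment:
  pyrrole ring core → C:4 H:5 N:1
  (− 1 ring H displaced by substituents)
  + Cl → Cl:1
Element totals:
  C: 4
  H: 4
  Cl: 1
  N: 1
Molecular formula: C4H4ClN.
  M = 4(12.0) + 4(1.007825) + 34.968853 + 14.003074
    = 48.000000 + 4.031300 + 34.968853 + 14.003074 = 101.003227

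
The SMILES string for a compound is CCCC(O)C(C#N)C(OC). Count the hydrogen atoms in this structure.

Atom tally by fragment:
  CH3 → C:1 H:3
  CH2 → C:1 H:2
  CH2 → C:1 H:2
  CH(OH) → C:1 H:2 O:1
  CH(CN) → C:2 H:1 N:1
  CH2OCH3 → C:2 H:5 O:1
Element totals:
  C: 8
  H: 15
  N: 1
  O: 2

15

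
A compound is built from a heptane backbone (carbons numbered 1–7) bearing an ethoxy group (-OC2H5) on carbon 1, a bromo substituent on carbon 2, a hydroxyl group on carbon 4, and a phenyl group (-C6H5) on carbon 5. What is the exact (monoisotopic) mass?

314.0881

Atom tally by fragment:
  C2H5OCH2 → C:3 H:7 O:1
  CH(Br) → C:1 H:1 Br:1
  CH2 → C:1 H:2
  CH(OH) → C:1 H:2 O:1
  CH(C6H5) → C:7 H:6
  CH2 → C:1 H:2
  CH3 → C:1 H:3
Element totals:
  C: 15
  H: 23
  Br: 1
  O: 2
Molecular formula: C15H23BrO2.
  M = 15(12.0) + 23(1.007825) + 78.918338 + 2(15.994915)
    = 180.000000 + 23.179975 + 78.918338 + 31.989830 = 314.088143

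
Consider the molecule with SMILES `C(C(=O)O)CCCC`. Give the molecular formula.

Atom tally by fragment:
  HOOCCH2 → C:2 H:3 O:2
  CH2 → C:1 H:2
  CH2 → C:1 H:2
  CH2 → C:1 H:2
  CH3 → C:1 H:3
Element totals:
  C: 6
  H: 12
  O: 2

C6H12O2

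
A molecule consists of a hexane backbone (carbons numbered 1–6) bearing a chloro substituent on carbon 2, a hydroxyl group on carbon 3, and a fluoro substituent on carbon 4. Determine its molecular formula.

C6H12ClFO

Atom tally by fragment:
  CH3 → C:1 H:3
  CH(Cl) → C:1 H:1 Cl:1
  CH(OH) → C:1 H:2 O:1
  CH(F) → C:1 H:1 F:1
  CH2 → C:1 H:2
  CH3 → C:1 H:3
Element totals:
  C: 6
  H: 12
  Cl: 1
  F: 1
  O: 1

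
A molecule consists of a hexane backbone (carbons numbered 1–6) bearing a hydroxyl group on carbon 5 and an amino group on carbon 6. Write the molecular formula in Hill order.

C6H15NO

Atom tally by fragment:
  CH3 → C:1 H:3
  CH2 → C:1 H:2
  CH2 → C:1 H:2
  CH2 → C:1 H:2
  CH(OH) → C:1 H:2 O:1
  CH2NH2 → C:1 H:4 N:1
Element totals:
  C: 6
  H: 15
  N: 1
  O: 1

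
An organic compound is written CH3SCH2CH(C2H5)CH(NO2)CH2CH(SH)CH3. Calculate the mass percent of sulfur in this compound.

Element totals:
  C: 9
  H: 19
  N: 1
  O: 2
  S: 2
Molecular formula: C9H19NO2S2.
Molar mass = 237.376 g/mol.
Mass from S: 2 × 32.06 = 64.120 g/mol.
%S = 64.120 / 237.376 × 100 = 27.01%.

27.01%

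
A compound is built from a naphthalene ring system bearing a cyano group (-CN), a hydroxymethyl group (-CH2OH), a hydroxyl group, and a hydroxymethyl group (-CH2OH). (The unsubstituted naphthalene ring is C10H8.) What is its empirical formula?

Atom tally by fragment:
  naphthalene ring system core → C:10 H:8
  (− 4 ring H displaced by substituents)
  + CN → C:1 N:1
  + CH2OH → C:1 H:3 O:1
  + OH → O:1 H:1
  + CH2OH → C:1 H:3 O:1
Element totals:
  C: 13
  H: 11
  N: 1
  O: 3
Molecular formula: C13H11NO3.
gcd of subscripts (13, 11, 1, 3) = 1, so the empirical formula equals the molecular formula.

C13H11NO3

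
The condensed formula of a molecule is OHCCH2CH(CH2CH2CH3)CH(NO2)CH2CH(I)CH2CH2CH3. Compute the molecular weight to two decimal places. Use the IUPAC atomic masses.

355.22 g/mol

Atom tally by fragment:
  OHCCH2 → C:2 H:3 O:1
  CH(CH2CH2CH3) → C:4 H:8
  CH(NO2) → C:1 H:1 N:1 O:2
  CH2 → C:1 H:2
  CH(I) → C:1 H:1 I:1
  CH2 → C:1 H:2
  CH2 → C:1 H:2
  CH3 → C:1 H:3
Element totals:
  C: 12
  H: 22
  I: 1
  N: 1
  O: 3
Molecular formula: C12H22INO3.
  M = 12(12.011) + 22(1.008) + 126.904 + 14.007 + 3(15.999)
    = 144.132 + 22.176 + 126.904 + 14.007 + 47.997 = 355.216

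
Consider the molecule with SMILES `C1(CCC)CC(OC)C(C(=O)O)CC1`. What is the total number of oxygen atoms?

3

Atom tally by fragment:
  cyclohexane ring core → C:6 H:12
  (− 3 ring H displaced by substituents)
  + CH2CH2CH3 → C:3 H:7
  + OCH3 → C:1 H:3 O:1
  + COOH → C:1 H:1 O:2
Element totals:
  C: 11
  H: 20
  O: 3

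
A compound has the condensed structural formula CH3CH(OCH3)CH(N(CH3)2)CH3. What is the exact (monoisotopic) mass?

131.1310

Atom tally by fragment:
  CH3 → C:1 H:3
  CH(OCH3) → C:2 H:4 O:1
  CH(N(CH3)2) → C:3 H:7 N:1
  CH3 → C:1 H:3
Element totals:
  C: 7
  H: 17
  N: 1
  O: 1
Molecular formula: C7H17NO.
  M = 7(12.0) + 17(1.007825) + 14.003074 + 15.994915
    = 84.000000 + 17.133025 + 14.003074 + 15.994915 = 131.131014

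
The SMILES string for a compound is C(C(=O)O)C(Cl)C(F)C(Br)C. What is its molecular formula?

Atom tally by fragment:
  HOOCCH2 → C:2 H:3 O:2
  CH(Cl) → C:1 H:1 Cl:1
  CH(F) → C:1 H:1 F:1
  CH(Br) → C:1 H:1 Br:1
  CH3 → C:1 H:3
Element totals:
  C: 6
  H: 9
  Br: 1
  Cl: 1
  F: 1
  O: 2

C6H9BrClFO2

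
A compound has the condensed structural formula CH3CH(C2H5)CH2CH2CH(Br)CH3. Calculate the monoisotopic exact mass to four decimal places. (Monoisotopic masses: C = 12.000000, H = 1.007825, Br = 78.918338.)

Atom tally by fragment:
  CH3 → C:1 H:3
  CH(C2H5) → C:3 H:6
  CH2 → C:1 H:2
  CH2 → C:1 H:2
  CH(Br) → C:1 H:1 Br:1
  CH3 → C:1 H:3
Element totals:
  C: 8
  H: 17
  Br: 1
Molecular formula: C8H17Br.
  M = 8(12.0) + 17(1.007825) + 78.918338
    = 96.000000 + 17.133025 + 78.918338 = 192.051363

192.0514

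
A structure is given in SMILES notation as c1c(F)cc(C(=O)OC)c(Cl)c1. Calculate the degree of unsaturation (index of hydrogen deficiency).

5

Atom tally by fragment:
  benzene ring core → C:6 H:6
  (− 3 ring H displaced by substituents)
  + F → F:1
  + COOCH3 → C:2 H:3 O:2
  + Cl → Cl:1
Element totals:
  C: 8
  H: 6
  Cl: 1
  F: 1
  O: 2
Molecular formula: C8H6ClFO2.
DoU = (2C + 2 + N − H − X) / 2 = (2·8 + 2 + 0 − 6 − 2) / 2 = 5.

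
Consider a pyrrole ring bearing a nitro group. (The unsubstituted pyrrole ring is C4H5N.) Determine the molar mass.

Atom tally by fragment:
  pyrrole ring core → C:4 H:5 N:1
  (− 1 ring H displaced by substituents)
  + NO2 → N:1 O:2
Element totals:
  C: 4
  H: 4
  N: 2
  O: 2
Molecular formula: C4H4N2O2.
  M = 4(12.011) + 4(1.008) + 2(14.007) + 2(15.999)
    = 48.044 + 4.032 + 28.014 + 31.998 = 112.088

112.09 g/mol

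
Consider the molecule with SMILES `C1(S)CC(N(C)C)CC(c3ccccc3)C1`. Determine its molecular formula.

Atom tally by fragment:
  cyclohexane ring core → C:6 H:12
  (− 3 ring H displaced by substituents)
  + SH → S:1 H:1
  + N(CH3)2 → N:1 C:2 H:6
  + C6H5 → C:6 H:5
Element totals:
  C: 14
  H: 21
  N: 1
  S: 1

C14H21NS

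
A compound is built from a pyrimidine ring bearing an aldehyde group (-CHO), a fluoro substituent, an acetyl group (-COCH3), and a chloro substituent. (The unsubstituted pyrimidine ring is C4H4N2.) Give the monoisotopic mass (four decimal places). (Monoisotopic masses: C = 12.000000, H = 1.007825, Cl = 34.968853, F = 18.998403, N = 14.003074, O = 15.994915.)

201.9945

Atom tally by fragment:
  pyrimidine ring core → C:4 H:4 N:2
  (− 4 ring H displaced by substituents)
  + CHO → C:1 H:1 O:1
  + F → F:1
  + COCH3 → C:2 H:3 O:1
  + Cl → Cl:1
Element totals:
  C: 7
  H: 4
  Cl: 1
  F: 1
  N: 2
  O: 2
Molecular formula: C7H4ClFN2O2.
  M = 7(12.0) + 4(1.007825) + 34.968853 + 18.998403 + 2(14.003074) + 2(15.994915)
    = 84.000000 + 4.031300 + 34.968853 + 18.998403 + 28.006148 + 31.989830 = 201.994534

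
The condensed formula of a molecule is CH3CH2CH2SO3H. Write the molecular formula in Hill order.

C3H8O3S

Element totals:
  C: 3
  H: 8
  O: 3
  S: 1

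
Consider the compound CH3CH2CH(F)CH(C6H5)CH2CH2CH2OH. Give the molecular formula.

C13H19FO

Atom tally by fragment:
  CH3 → C:1 H:3
  CH2 → C:1 H:2
  CH(F) → C:1 H:1 F:1
  CH(C6H5) → C:7 H:6
  CH2 → C:1 H:2
  CH2CH2OH → C:2 H:5 O:1
Element totals:
  C: 13
  H: 19
  F: 1
  O: 1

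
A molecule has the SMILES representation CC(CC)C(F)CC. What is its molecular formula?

Atom tally by fragment:
  CH3 → C:1 H:3
  CH(C2H5) → C:3 H:6
  CH(F) → C:1 H:1 F:1
  CH2 → C:1 H:2
  CH3 → C:1 H:3
Element totals:
  C: 7
  H: 15
  F: 1

C7H15F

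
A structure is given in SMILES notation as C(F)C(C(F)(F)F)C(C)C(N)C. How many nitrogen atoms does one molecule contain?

1

Atom tally by fragment:
  FCH2 → C:1 H:2 F:1
  CH(CF3) → C:2 H:1 F:3
  CH(CH3) → C:2 H:4
  CH(NH2) → C:1 H:3 N:1
  CH3 → C:1 H:3
Element totals:
  C: 7
  H: 13
  F: 4
  N: 1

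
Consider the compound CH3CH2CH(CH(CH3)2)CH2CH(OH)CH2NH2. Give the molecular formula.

C9H21NO

Atom tally by fragment:
  CH3 → C:1 H:3
  CH2 → C:1 H:2
  CH(CH(CH3)2) → C:4 H:8
  CH2 → C:1 H:2
  CH(OH) → C:1 H:2 O:1
  CH2NH2 → C:1 H:4 N:1
Element totals:
  C: 9
  H: 21
  N: 1
  O: 1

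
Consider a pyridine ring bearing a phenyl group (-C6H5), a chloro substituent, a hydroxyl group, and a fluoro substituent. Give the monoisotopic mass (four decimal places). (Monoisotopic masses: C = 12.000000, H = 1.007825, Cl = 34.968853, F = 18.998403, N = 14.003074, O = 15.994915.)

Atom tally by fragment:
  pyridine ring core → C:5 H:5 N:1
  (− 4 ring H displaced by substituents)
  + C6H5 → C:6 H:5
  + Cl → Cl:1
  + OH → O:1 H:1
  + F → F:1
Element totals:
  C: 11
  H: 7
  Cl: 1
  F: 1
  N: 1
  O: 1
Molecular formula: C11H7ClFNO.
  M = 11(12.0) + 7(1.007825) + 34.968853 + 18.998403 + 14.003074 + 15.994915
    = 132.000000 + 7.054775 + 34.968853 + 18.998403 + 14.003074 + 15.994915 = 223.020020

223.0200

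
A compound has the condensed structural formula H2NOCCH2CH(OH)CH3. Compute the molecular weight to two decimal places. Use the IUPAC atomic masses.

Atom tally by fragment:
  H2NOCCH2 → C:2 H:4 O:1 N:1
  CH(OH) → C:1 H:2 O:1
  CH3 → C:1 H:3
Element totals:
  C: 4
  H: 9
  N: 1
  O: 2
Molecular formula: C4H9NO2.
  M = 4(12.011) + 9(1.008) + 14.007 + 2(15.999)
    = 48.044 + 9.072 + 14.007 + 31.998 = 103.121

103.12 g/mol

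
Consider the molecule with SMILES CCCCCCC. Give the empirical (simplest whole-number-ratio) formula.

Atom tally by fragment:
  CH3 → C:1 H:3
  CH2 → C:1 H:2
  CH2 → C:1 H:2
  CH2 → C:1 H:2
  CH2 → C:1 H:2
  CH2 → C:1 H:2
  CH3 → C:1 H:3
Element totals:
  C: 7
  H: 16
Molecular formula: C7H16.
gcd of subscripts (7, 16) = 1, so the empirical formula equals the molecular formula.

C7H16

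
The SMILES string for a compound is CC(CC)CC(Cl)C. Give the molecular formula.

C7H15Cl

Atom tally by fragment:
  CH3 → C:1 H:3
  CH(C2H5) → C:3 H:6
  CH2 → C:1 H:2
  CH(Cl) → C:1 H:1 Cl:1
  CH3 → C:1 H:3
Element totals:
  C: 7
  H: 15
  Cl: 1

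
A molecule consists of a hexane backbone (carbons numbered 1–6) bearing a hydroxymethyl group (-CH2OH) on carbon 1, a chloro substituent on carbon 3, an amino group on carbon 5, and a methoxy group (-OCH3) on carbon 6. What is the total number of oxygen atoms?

Atom tally by fragment:
  HOCH2CH2 → C:2 H:5 O:1
  CH2 → C:1 H:2
  CH(Cl) → C:1 H:1 Cl:1
  CH2 → C:1 H:2
  CH(NH2) → C:1 H:3 N:1
  CH2OCH3 → C:2 H:5 O:1
Element totals:
  C: 8
  H: 18
  Cl: 1
  N: 1
  O: 2

2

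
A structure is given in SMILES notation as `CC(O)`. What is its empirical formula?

C2H6O

Atom tally by fragment:
  CH3 → C:1 H:3
  CH2OH → C:1 H:3 O:1
Element totals:
  C: 2
  H: 6
  O: 1
Molecular formula: C2H6O.
gcd of subscripts (2, 6, 1) = 1, so the empirical formula equals the molecular formula.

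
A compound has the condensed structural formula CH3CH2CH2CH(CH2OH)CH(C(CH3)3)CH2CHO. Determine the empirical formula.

C6H12O

Element totals:
  C: 12
  H: 24
  O: 2
Molecular formula: C12H24O2.
gcd of subscripts = 2; dividing each by 2:
  C: 12/2 = 6
  H: 24/2 = 12
  O: 2/2 = 1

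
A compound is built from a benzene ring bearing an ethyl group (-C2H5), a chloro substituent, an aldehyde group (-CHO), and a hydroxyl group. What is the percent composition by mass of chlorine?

Atom tally by fragment:
  benzene ring core → C:6 H:6
  (− 4 ring H displaced by substituents)
  + C2H5 → C:2 H:5
  + Cl → Cl:1
  + CHO → C:1 H:1 O:1
  + OH → O:1 H:1
Element totals:
  C: 9
  H: 9
  Cl: 1
  O: 2
Molecular formula: C9H9ClO2.
Molar mass = 184.619 g/mol.
Mass from Cl: 1 × 35.45 = 35.450 g/mol.
%Cl = 35.450 / 184.619 × 100 = 19.20%.

19.20%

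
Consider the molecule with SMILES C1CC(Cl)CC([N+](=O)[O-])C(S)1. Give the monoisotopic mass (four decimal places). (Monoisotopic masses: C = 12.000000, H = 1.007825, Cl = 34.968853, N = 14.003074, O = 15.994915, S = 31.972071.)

195.0121

Atom tally by fragment:
  cyclohexane ring core → C:6 H:12
  (− 3 ring H displaced by substituents)
  + Cl → Cl:1
  + NO2 → N:1 O:2
  + SH → S:1 H:1
Element totals:
  C: 6
  H: 10
  Cl: 1
  N: 1
  O: 2
  S: 1
Molecular formula: C6H10ClNO2S.
  M = 6(12.0) + 10(1.007825) + 34.968853 + 14.003074 + 2(15.994915) + 31.972071
    = 72.000000 + 10.078250 + 34.968853 + 14.003074 + 31.989830 + 31.972071 = 195.012078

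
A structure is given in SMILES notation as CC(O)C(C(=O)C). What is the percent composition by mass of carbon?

Atom tally by fragment:
  CH3 → C:1 H:3
  CH(OH) → C:1 H:2 O:1
  CH2COCH3 → C:3 H:5 O:1
Element totals:
  C: 5
  H: 10
  O: 2
Molecular formula: C5H10O2.
Molar mass = 102.133 g/mol.
Mass from C: 5 × 12.011 = 60.055 g/mol.
%C = 60.055 / 102.133 × 100 = 58.80%.

58.80%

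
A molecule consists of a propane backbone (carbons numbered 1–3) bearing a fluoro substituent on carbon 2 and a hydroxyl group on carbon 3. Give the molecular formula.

Atom tally by fragment:
  CH3 → C:1 H:3
  CH(F) → C:1 H:1 F:1
  CH2OH → C:1 H:3 O:1
Element totals:
  C: 3
  H: 7
  F: 1
  O: 1

C3H7FO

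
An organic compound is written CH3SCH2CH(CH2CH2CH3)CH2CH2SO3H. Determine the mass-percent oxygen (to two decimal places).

Atom tally by fragment:
  CH3SCH2 → C:2 H:5 S:1
  CH(CH2CH2CH3) → C:4 H:8
  CH2 → C:1 H:2
  CH2SO3H → C:1 H:3 S:1 O:3
Element totals:
  C: 8
  H: 18
  O: 3
  S: 2
Molecular formula: C8H18O3S2.
Molar mass = 226.349 g/mol.
Mass from O: 3 × 15.999 = 47.997 g/mol.
%O = 47.997 / 226.349 × 100 = 21.20%.

21.20%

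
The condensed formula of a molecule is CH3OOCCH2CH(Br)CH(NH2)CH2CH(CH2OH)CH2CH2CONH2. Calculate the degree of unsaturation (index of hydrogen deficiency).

2

Element totals:
  C: 11
  H: 21
  Br: 1
  N: 2
  O: 4
Molecular formula: C11H21BrN2O4.
DoU = (2C + 2 + N − H − X) / 2 = (2·11 + 2 + 2 − 21 − 1) / 2 = 2.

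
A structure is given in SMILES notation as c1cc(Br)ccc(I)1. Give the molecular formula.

Atom tally by fragment:
  benzene ring core → C:6 H:6
  (− 2 ring H displaced by substituents)
  + Br → Br:1
  + I → I:1
Element totals:
  C: 6
  H: 4
  Br: 1
  I: 1

C6H4BrI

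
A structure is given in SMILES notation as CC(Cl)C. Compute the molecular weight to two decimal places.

78.54 g/mol

Atom tally by fragment:
  CH3 → C:1 H:3
  CH(Cl) → C:1 H:1 Cl:1
  CH3 → C:1 H:3
Element totals:
  C: 3
  H: 7
  Cl: 1
Molecular formula: C3H7Cl.
  M = 3(12.011) + 7(1.008) + 35.45
    = 36.033 + 7.056 + 35.450 = 78.539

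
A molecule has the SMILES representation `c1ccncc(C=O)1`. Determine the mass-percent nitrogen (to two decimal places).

Atom tally by fragment:
  pyridine ring core → C:5 H:5 N:1
  (− 1 ring H displaced by substituents)
  + CHO → C:1 H:1 O:1
Element totals:
  C: 6
  H: 5
  N: 1
  O: 1
Molecular formula: C6H5NO.
Molar mass = 107.112 g/mol.
Mass from N: 1 × 14.007 = 14.007 g/mol.
%N = 14.007 / 107.112 × 100 = 13.08%.

13.08%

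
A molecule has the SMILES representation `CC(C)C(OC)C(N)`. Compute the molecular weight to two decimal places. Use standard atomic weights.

Atom tally by fragment:
  CH3 → C:1 H:3
  CH(CH3) → C:2 H:4
  CH(OCH3) → C:2 H:4 O:1
  CH2NH2 → C:1 H:4 N:1
Element totals:
  C: 6
  H: 15
  N: 1
  O: 1
Molecular formula: C6H15NO.
  M = 6(12.011) + 15(1.008) + 14.007 + 15.999
    = 72.066 + 15.120 + 14.007 + 15.999 = 117.192

117.19 g/mol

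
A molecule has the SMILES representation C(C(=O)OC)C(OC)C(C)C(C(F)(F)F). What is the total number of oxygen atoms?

3

Atom tally by fragment:
  CH3OOCCH2 → C:3 H:5 O:2
  CH(OCH3) → C:2 H:4 O:1
  CH(CH3) → C:2 H:4
  CH2CF3 → C:2 H:2 F:3
Element totals:
  C: 9
  H: 15
  F: 3
  O: 3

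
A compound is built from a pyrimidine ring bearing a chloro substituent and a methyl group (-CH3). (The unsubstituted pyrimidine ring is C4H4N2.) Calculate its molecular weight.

128.56 g/mol

Atom tally by fragment:
  pyrimidine ring core → C:4 H:4 N:2
  (− 2 ring H displaced by substituents)
  + Cl → Cl:1
  + CH3 → C:1 H:3
Element totals:
  C: 5
  H: 5
  Cl: 1
  N: 2
Molecular formula: C5H5ClN2.
  M = 5(12.011) + 5(1.008) + 35.45 + 2(14.007)
    = 60.055 + 5.040 + 35.450 + 28.014 = 128.559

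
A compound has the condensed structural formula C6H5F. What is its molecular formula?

Element totals:
  C: 6
  H: 5
  F: 1

C6H5F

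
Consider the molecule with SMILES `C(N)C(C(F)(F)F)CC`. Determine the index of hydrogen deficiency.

0

Atom tally by fragment:
  H2NCH2 → C:1 H:4 N:1
  CH(CF3) → C:2 H:1 F:3
  CH2 → C:1 H:2
  CH3 → C:1 H:3
Element totals:
  C: 5
  H: 10
  F: 3
  N: 1
Molecular formula: C5H10F3N.
DoU = (2C + 2 + N − H − X) / 2 = (2·5 + 2 + 1 − 10 − 3) / 2 = 0.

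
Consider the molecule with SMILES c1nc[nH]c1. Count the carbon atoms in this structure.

3

Atom tally by fragment:
  imidazole ring core → C:3 H:4 N:2
Element totals:
  C: 3
  H: 4
  N: 2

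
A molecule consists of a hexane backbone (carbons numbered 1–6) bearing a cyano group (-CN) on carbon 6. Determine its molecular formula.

C7H13N

Atom tally by fragment:
  CH3 → C:1 H:3
  CH2 → C:1 H:2
  CH2 → C:1 H:2
  CH2 → C:1 H:2
  CH2 → C:1 H:2
  CH2CN → C:2 H:2 N:1
Element totals:
  C: 7
  H: 13
  N: 1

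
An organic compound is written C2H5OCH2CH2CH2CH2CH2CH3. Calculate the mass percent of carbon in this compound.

73.78%

Element totals:
  C: 8
  H: 18
  O: 1
Molecular formula: C8H18O.
Molar mass = 130.231 g/mol.
Mass from C: 8 × 12.011 = 96.088 g/mol.
%C = 96.088 / 130.231 × 100 = 73.78%.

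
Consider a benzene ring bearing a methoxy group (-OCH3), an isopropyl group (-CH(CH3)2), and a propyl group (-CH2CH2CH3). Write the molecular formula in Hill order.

C13H20O

Atom tally by fragment:
  benzene ring core → C:6 H:6
  (− 3 ring H displaced by substituents)
  + OCH3 → C:1 H:3 O:1
  + CH(CH3)2 → C:3 H:7
  + CH2CH2CH3 → C:3 H:7
Element totals:
  C: 13
  H: 20
  O: 1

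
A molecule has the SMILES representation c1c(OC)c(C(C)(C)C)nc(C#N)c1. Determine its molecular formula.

Atom tally by fragment:
  pyridine ring core → C:5 H:5 N:1
  (− 3 ring H displaced by substituents)
  + OCH3 → C:1 H:3 O:1
  + C(CH3)3 → C:4 H:9
  + CN → C:1 N:1
Element totals:
  C: 11
  H: 14
  N: 2
  O: 1

C11H14N2O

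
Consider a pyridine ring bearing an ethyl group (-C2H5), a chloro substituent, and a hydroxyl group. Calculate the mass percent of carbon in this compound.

53.35%

Atom tally by fragment:
  pyridine ring core → C:5 H:5 N:1
  (− 3 ring H displaced by substituents)
  + C2H5 → C:2 H:5
  + Cl → Cl:1
  + OH → O:1 H:1
Element totals:
  C: 7
  H: 8
  Cl: 1
  N: 1
  O: 1
Molecular formula: C7H8ClNO.
Molar mass = 157.597 g/mol.
Mass from C: 7 × 12.011 = 84.077 g/mol.
%C = 84.077 / 157.597 × 100 = 53.35%.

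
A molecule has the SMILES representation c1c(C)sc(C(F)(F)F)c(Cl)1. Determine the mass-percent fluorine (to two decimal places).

Atom tally by fragment:
  thiophene ring core → C:4 H:4 S:1
  (− 3 ring H displaced by substituents)
  + CH3 → C:1 H:3
  + CF3 → C:1 F:3
  + Cl → Cl:1
Element totals:
  C: 6
  H: 4
  Cl: 1
  F: 3
  S: 1
Molecular formula: C6H4ClF3S.
Molar mass = 200.602 g/mol.
Mass from F: 3 × 18.998 = 56.994 g/mol.
%F = 56.994 / 200.602 × 100 = 28.41%.

28.41%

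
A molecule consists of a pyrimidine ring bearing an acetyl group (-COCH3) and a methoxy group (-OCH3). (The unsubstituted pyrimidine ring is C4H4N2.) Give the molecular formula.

Atom tally by fragment:
  pyrimidine ring core → C:4 H:4 N:2
  (− 2 ring H displaced by substituents)
  + COCH3 → C:2 H:3 O:1
  + OCH3 → C:1 H:3 O:1
Element totals:
  C: 7
  H: 8
  N: 2
  O: 2

C7H8N2O2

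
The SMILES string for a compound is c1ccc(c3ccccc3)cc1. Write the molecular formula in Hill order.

C12H10

Atom tally by fragment:
  benzene ring core → C:6 H:6
  (− 1 ring H displaced by substituents)
  + C6H5 → C:6 H:5
Element totals:
  C: 12
  H: 10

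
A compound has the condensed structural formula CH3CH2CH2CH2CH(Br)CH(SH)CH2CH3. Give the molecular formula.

Element totals:
  C: 8
  H: 17
  Br: 1
  S: 1

C8H17BrS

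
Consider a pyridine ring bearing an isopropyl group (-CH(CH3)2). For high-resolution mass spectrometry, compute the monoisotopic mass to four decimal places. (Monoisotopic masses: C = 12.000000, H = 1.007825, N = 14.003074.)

121.0891

Atom tally by fragment:
  pyridine ring core → C:5 H:5 N:1
  (− 1 ring H displaced by substituents)
  + CH(CH3)2 → C:3 H:7
Element totals:
  C: 8
  H: 11
  N: 1
Molecular formula: C8H11N.
  M = 8(12.0) + 11(1.007825) + 14.003074
    = 96.000000 + 11.086075 + 14.003074 = 121.089149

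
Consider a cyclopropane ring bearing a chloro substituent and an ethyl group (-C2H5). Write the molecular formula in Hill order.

C5H9Cl

Atom tally by fragment:
  cyclopropane ring core → C:3 H:6
  (− 2 ring H displaced by substituents)
  + Cl → Cl:1
  + C2H5 → C:2 H:5
Element totals:
  C: 5
  H: 9
  Cl: 1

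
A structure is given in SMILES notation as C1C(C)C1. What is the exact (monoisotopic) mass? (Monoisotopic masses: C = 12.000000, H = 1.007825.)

56.0626

Atom tally by fragment:
  cyclopropane ring core → C:3 H:6
  (− 1 ring H displaced by substituents)
  + CH3 → C:1 H:3
Element totals:
  C: 4
  H: 8
Molecular formula: C4H8.
  M = 4(12.0) + 8(1.007825)
    = 48.000000 + 8.062600 = 56.062600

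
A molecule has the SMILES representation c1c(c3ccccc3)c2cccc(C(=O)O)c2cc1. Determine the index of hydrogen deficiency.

12

Atom tally by fragment:
  naphthalene ring system core → C:10 H:8
  (− 2 ring H displaced by substituents)
  + C6H5 → C:6 H:5
  + COOH → C:1 H:1 O:2
Element totals:
  C: 17
  H: 12
  O: 2
Molecular formula: C17H12O2.
DoU = (2C + 2 + N − H − X) / 2 = (2·17 + 2 + 0 − 12 − 0) / 2 = 12.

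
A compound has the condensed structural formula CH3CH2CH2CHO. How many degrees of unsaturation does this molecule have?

1

Atom tally by fragment:
  CH3 → C:1 H:3
  CH2 → C:1 H:2
  CH2CHO → C:2 H:3 O:1
Element totals:
  C: 4
  H: 8
  O: 1
Molecular formula: C4H8O.
DoU = (2C + 2 + N − H − X) / 2 = (2·4 + 2 + 0 − 8 − 0) / 2 = 1.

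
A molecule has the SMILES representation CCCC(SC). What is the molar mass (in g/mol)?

Atom tally by fragment:
  CH3 → C:1 H:3
  CH2 → C:1 H:2
  CH2 → C:1 H:2
  CH2SCH3 → C:2 H:5 S:1
Element totals:
  C: 5
  H: 12
  S: 1
Molecular formula: C5H12S.
  M = 5(12.011) + 12(1.008) + 32.06
    = 60.055 + 12.096 + 32.060 = 104.211

104.21 g/mol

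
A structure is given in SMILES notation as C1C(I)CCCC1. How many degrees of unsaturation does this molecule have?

Atom tally by fragment:
  cyclohexane ring core → C:6 H:12
  (− 1 ring H displaced by substituents)
  + I → I:1
Element totals:
  C: 6
  H: 11
  I: 1
Molecular formula: C6H11I.
DoU = (2C + 2 + N − H − X) / 2 = (2·6 + 2 + 0 − 11 − 1) / 2 = 1.

1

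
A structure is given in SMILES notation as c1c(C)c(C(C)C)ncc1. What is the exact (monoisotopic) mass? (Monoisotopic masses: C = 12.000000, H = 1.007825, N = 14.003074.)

135.1048

Atom tally by fragment:
  pyridine ring core → C:5 H:5 N:1
  (− 2 ring H displaced by substituents)
  + CH3 → C:1 H:3
  + CH(CH3)2 → C:3 H:7
Element totals:
  C: 9
  H: 13
  N: 1
Molecular formula: C9H13N.
  M = 9(12.0) + 13(1.007825) + 14.003074
    = 108.000000 + 13.101725 + 14.003074 = 135.104799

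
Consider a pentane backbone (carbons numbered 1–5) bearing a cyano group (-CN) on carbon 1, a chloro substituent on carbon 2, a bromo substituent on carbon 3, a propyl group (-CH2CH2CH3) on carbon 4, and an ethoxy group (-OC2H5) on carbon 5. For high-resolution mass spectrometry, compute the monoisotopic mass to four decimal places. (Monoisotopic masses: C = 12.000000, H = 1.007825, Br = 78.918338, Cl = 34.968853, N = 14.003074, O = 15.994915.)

Atom tally by fragment:
  NCCH2 → C:2 H:2 N:1
  CH(Cl) → C:1 H:1 Cl:1
  CH(Br) → C:1 H:1 Br:1
  CH(CH2CH2CH3) → C:4 H:8
  CH2OC2H5 → C:3 H:7 O:1
Element totals:
  C: 11
  H: 19
  Br: 1
  Cl: 1
  N: 1
  O: 1
Molecular formula: C11H19BrClNO.
  M = 11(12.0) + 19(1.007825) + 78.918338 + 34.968853 + 14.003074 + 15.994915
    = 132.000000 + 19.148675 + 78.918338 + 34.968853 + 14.003074 + 15.994915 = 295.033855

295.0339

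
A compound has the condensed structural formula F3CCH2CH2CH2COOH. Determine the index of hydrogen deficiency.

Atom tally by fragment:
  F3CCH2 → C:2 H:2 F:3
  CH2 → C:1 H:2
  CH2COOH → C:2 H:3 O:2
Element totals:
  C: 5
  H: 7
  F: 3
  O: 2
Molecular formula: C5H7F3O2.
DoU = (2C + 2 + N − H − X) / 2 = (2·5 + 2 + 0 − 7 − 3) / 2 = 1.

1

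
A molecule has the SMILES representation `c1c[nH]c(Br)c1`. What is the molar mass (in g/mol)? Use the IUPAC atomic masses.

145.99 g/mol

Atom tally by fragment:
  pyrrole ring core → C:4 H:5 N:1
  (− 1 ring H displaced by substituents)
  + Br → Br:1
Element totals:
  C: 4
  H: 4
  Br: 1
  N: 1
Molecular formula: C4H4BrN.
  M = 4(12.011) + 4(1.008) + 79.904 + 14.007
    = 48.044 + 4.032 + 79.904 + 14.007 = 145.987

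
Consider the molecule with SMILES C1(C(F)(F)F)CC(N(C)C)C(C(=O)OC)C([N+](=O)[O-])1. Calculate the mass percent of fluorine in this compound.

Atom tally by fragment:
  cyclopentane ring core → C:5 H:10
  (− 4 ring H displaced by substituents)
  + CF3 → C:1 F:3
  + N(CH3)2 → N:1 C:2 H:6
  + COOCH3 → C:2 H:3 O:2
  + NO2 → N:1 O:2
Element totals:
  C: 10
  H: 15
  F: 3
  N: 2
  O: 4
Molecular formula: C10H15F3N2O4.
Molar mass = 284.234 g/mol.
Mass from F: 3 × 18.998 = 56.994 g/mol.
%F = 56.994 / 284.234 × 100 = 20.05%.

20.05%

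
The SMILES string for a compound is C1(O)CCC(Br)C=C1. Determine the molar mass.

177.04 g/mol

Atom tally by fragment:
  cyclohexene ring core → C:6 H:10
  (− 2 ring H displaced by substituents)
  + OH → O:1 H:1
  + Br → Br:1
Element totals:
  C: 6
  H: 9
  Br: 1
  O: 1
Molecular formula: C6H9BrO.
  M = 6(12.011) + 9(1.008) + 79.904 + 15.999
    = 72.066 + 9.072 + 79.904 + 15.999 = 177.041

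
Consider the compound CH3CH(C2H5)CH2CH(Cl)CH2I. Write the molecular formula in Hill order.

Atom tally by fragment:
  CH3 → C:1 H:3
  CH(C2H5) → C:3 H:6
  CH2 → C:1 H:2
  CH(Cl) → C:1 H:1 Cl:1
  CH2I → C:1 H:2 I:1
Element totals:
  C: 7
  H: 14
  Cl: 1
  I: 1

C7H14ClI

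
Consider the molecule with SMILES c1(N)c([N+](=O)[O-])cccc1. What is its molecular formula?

C6H6N2O2

Atom tally by fragment:
  benzene ring core → C:6 H:6
  (− 2 ring H displaced by substituents)
  + NH2 → N:1 H:2
  + NO2 → N:1 O:2
Element totals:
  C: 6
  H: 6
  N: 2
  O: 2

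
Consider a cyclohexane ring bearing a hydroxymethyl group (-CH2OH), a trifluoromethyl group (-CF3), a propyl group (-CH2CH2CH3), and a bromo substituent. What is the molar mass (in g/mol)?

Atom tally by fragment:
  cyclohexane ring core → C:6 H:12
  (− 4 ring H displaced by substituents)
  + CH2OH → C:1 H:3 O:1
  + CF3 → C:1 F:3
  + CH2CH2CH3 → C:3 H:7
  + Br → Br:1
Element totals:
  C: 11
  H: 18
  Br: 1
  F: 3
  O: 1
Molecular formula: C11H18BrF3O.
  M = 11(12.011) + 18(1.008) + 79.904 + 3(18.998) + 15.999
    = 132.121 + 18.144 + 79.904 + 56.994 + 15.999 = 303.162

303.16 g/mol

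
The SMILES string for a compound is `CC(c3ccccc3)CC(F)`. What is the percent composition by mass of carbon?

78.91%

Atom tally by fragment:
  CH3 → C:1 H:3
  CH(C6H5) → C:7 H:6
  CH2 → C:1 H:2
  CH2F → C:1 H:2 F:1
Element totals:
  C: 10
  H: 13
  F: 1
Molecular formula: C10H13F.
Molar mass = 152.212 g/mol.
Mass from C: 10 × 12.011 = 120.110 g/mol.
%C = 120.110 / 152.212 × 100 = 78.91%.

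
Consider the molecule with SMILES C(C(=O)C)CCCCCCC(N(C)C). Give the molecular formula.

C12H25NO

Atom tally by fragment:
  CH3COCH2 → C:3 H:5 O:1
  CH2 → C:1 H:2
  CH2 → C:1 H:2
  CH2 → C:1 H:2
  CH2 → C:1 H:2
  CH2 → C:1 H:2
  CH2 → C:1 H:2
  CH2N(CH3)2 → C:3 H:8 N:1
Element totals:
  C: 12
  H: 25
  N: 1
  O: 1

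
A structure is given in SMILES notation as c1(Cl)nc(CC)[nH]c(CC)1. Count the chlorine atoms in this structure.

1

Atom tally by fragment:
  imidazole ring core → C:3 H:4 N:2
  (− 3 ring H displaced by substituents)
  + Cl → Cl:1
  + C2H5 → C:2 H:5
  + C2H5 → C:2 H:5
Element totals:
  C: 7
  H: 11
  Cl: 1
  N: 2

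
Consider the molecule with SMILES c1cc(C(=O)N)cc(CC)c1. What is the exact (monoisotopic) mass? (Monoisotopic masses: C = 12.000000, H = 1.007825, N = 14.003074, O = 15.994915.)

Atom tally by fragment:
  benzene ring core → C:6 H:6
  (− 2 ring H displaced by substituents)
  + CONH2 → C:1 H:2 O:1 N:1
  + C2H5 → C:2 H:5
Element totals:
  C: 9
  H: 11
  N: 1
  O: 1
Molecular formula: C9H11NO.
  M = 9(12.0) + 11(1.007825) + 14.003074 + 15.994915
    = 108.000000 + 11.086075 + 14.003074 + 15.994915 = 149.084064

149.0841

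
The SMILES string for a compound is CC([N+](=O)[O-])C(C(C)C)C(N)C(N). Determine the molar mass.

Atom tally by fragment:
  CH3 → C:1 H:3
  CH(NO2) → C:1 H:1 N:1 O:2
  CH(CH(CH3)2) → C:4 H:8
  CH(NH2) → C:1 H:3 N:1
  CH2NH2 → C:1 H:4 N:1
Element totals:
  C: 8
  H: 19
  N: 3
  O: 2
Molecular formula: C8H19N3O2.
  M = 8(12.011) + 19(1.008) + 3(14.007) + 2(15.999)
    = 96.088 + 19.152 + 42.021 + 31.998 = 189.259

189.26 g/mol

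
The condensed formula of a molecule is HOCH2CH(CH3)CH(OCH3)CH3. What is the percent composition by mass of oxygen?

27.08%

Atom tally by fragment:
  HOCH2 → C:1 H:3 O:1
  CH(CH3) → C:2 H:4
  CH(OCH3) → C:2 H:4 O:1
  CH3 → C:1 H:3
Element totals:
  C: 6
  H: 14
  O: 2
Molecular formula: C6H14O2.
Molar mass = 118.176 g/mol.
Mass from O: 2 × 15.999 = 31.998 g/mol.
%O = 31.998 / 118.176 × 100 = 27.08%.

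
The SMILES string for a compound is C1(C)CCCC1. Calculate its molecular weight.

84.16 g/mol

Atom tally by fragment:
  cyclopentane ring core → C:5 H:10
  (− 1 ring H displaced by substituents)
  + CH3 → C:1 H:3
Element totals:
  C: 6
  H: 12
Molecular formula: C6H12.
  M = 6(12.011) + 12(1.008)
    = 72.066 + 12.096 = 84.162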